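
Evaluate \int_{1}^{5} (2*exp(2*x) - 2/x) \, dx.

An antiderivative is F(x) = exp(2*x) - 2*log(x).
Then F(5) - F(1) = (-log(25) + exp(10)) - (exp(2)) = -exp(2) - log(25) + exp(10).

-exp(2) - log(25) + exp(10)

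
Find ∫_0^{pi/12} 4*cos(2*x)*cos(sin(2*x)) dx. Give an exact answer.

Let u = sin(2*x), so du = 2*cos(2*x) dx. When x = 0, u = 0; when x = pi/12, u = 1/2.
The integral becomes 2·∫ cos(u) du from 0 to 1/2, with antiderivative 2*sin(u).
Back in x: F(x) = 2*sin(sin(2*x)).
Then F(pi/12) - F(0) = (2*sin(1/2)) - (0) = 2*sin(1/2).

2*sin(1/2)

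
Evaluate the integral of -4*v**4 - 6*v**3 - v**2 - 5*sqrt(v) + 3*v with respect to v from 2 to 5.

-16977/5 - 50*sqrt(5)/3 + 20*sqrt(2)/3

By the power rule, an antiderivative is F(v) = -4*v**5/5 - 3*v**4/2 - 10*v**(3/2)/3 - v**3/3 + 3*v**2/2.
Then F(5) - F(2) = (-10325/3 - 50*sqrt(5)/3) - (-694/15 - 20*sqrt(2)/3) = -16977/5 - 50*sqrt(5)/3 + 20*sqrt(2)/3.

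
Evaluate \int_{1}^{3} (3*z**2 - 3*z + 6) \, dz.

By the power rule, an antiderivative is F(z) = z**3 - 3*z**2/2 + 6*z.
Then F(3) - F(1) = (63/2) - (11/2) = 26.

26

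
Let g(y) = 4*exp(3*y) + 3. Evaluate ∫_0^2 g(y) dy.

14/3 + 4*exp(6)/3

An antiderivative is F(y) = 4*exp(3*y)/3 + 3*y.
Then F(2) - F(0) = (6 + 4*exp(6)/3) - (4/3) = 14/3 + 4*exp(6)/3.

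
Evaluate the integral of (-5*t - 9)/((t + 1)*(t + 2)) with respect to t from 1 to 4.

Factor the denominator: t**2 + 3*t + 2 = (t + 2)(t + 1).
Partial fractions: (-5*t - 9)/((t + 1)*(t + 2)) = -1/(t + 2) - 4/(t + 1).
An antiderivative is F(t) = -4*log(t + 1) - log(t + 2).
Then F(4) - F(1) = (-4*log(5) - log(3) - log(2)) - (-log(48)) = -4*log(5) + 3*log(2).

-4*log(5) + 3*log(2)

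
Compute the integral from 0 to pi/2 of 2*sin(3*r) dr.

2/3

An antiderivative is F(r) = -2*cos(3*r)/3.
Then F(pi/2) - F(0) = (0) - (-2/3) = 2/3.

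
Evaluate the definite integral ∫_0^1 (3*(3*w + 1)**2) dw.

Let u = 3*w + 1, so du = 3 dw. When w = 0, u = 1; when w = 1, u = 4.
The integral becomes ∫ u**2 du from 1 to 4, with antiderivative u**3/3.
Back in w: F(w) = (3*w + 1)**3/3.
Then F(1) - F(0) = (64/3) - (1/3) = 21.

21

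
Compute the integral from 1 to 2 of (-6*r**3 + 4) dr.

-37/2

By the power rule, an antiderivative is F(r) = -3*r**4/2 + 4*r.
Then F(2) - F(1) = (-16) - (5/2) = -37/2.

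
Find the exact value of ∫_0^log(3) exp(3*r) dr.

26/3

Let u = exp(r), so du = exp(r) dr. When r = 0, u = 1; when r = log(3), u = 3.
The integral becomes ∫ u**2 du from 1 to 3, with antiderivative u**3/3.
Back in r: F(r) = exp(3*r)/3.
Then F(log(3)) - F(0) = (9) - (1/3) = 26/3.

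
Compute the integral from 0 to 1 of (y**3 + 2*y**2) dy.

11/12

By the power rule, an antiderivative is F(y) = y**4/4 + 2*y**3/3.
Then F(1) - F(0) = (11/12) - (0) = 11/12.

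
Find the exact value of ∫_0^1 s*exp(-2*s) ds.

(-3 + exp(2))*exp(-2)/4

Integrate by parts once (u = s, dv = exp(-2*s) ds).
An antiderivative is F(s) = (-2*s - 1)*exp(-2*s)/4.
Then F(1) - F(0) = (-3*exp(-2)/4) - (-1/4) = (-3 + exp(2))*exp(-2)/4.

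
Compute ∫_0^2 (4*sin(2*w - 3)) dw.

Let u = 2*w - 3, so du = 2 dw. When w = 0, u = -3; when w = 2, u = 1.
The integral becomes 2·∫ sin(u) du from -3 to 1, with antiderivative -2*cos(u).
Back in w: F(w) = -2*cos(2*w - 3).
Then F(2) - F(0) = (-2*cos(1)) - (-2*cos(3)) = 2*cos(3) - 2*cos(1).

2*cos(3) - 2*cos(1)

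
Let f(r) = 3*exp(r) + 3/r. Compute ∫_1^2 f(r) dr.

An antiderivative is F(r) = 3*exp(r) + 3*log(r).
Then F(2) - F(1) = (3*log(2) + 3*exp(2)) - (3*exp(1)) = -3*exp(1) + 3*log(2) + 3*exp(2).

-3*exp(1) + 3*log(2) + 3*exp(2)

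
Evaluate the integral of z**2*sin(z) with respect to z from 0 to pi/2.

Integrate by parts twice (u = z^2, dv = sin(z) dz).
An antiderivative is F(z) = -z**2*cos(z) + 2*z*sin(z) + 2*cos(z).
Then F(pi/2) - F(0) = (pi) - (2) = -2 + pi.

-2 + pi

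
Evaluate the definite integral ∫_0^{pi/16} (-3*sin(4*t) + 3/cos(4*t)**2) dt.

An antiderivative is F(t) = 3*cos(4*t)/4 + 3*tan(4*t)/4.
Then F(pi/16) - F(0) = (3*sqrt(2)/8 + 3/4) - (3/4) = 3*sqrt(2)/8.

3*sqrt(2)/8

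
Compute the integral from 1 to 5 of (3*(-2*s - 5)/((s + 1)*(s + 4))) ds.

Factor the denominator: s**2 + 5*s + 4 = (s + 4)(s + 1).
Partial fractions: 3*(-2*s - 5)/((s + 1)*(s + 4)) = -3/(s + 4) - 3/(s + 1).
An antiderivative is F(s) = -3*log(s + 1) - 3*log(s + 4).
Then F(5) - F(1) = (-9*log(3) - 3*log(2)) - (-3*log(5) - 3*log(2)) = -9*log(3) + 3*log(5).

-9*log(3) + 3*log(5)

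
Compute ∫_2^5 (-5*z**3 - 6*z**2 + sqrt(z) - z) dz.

-4023/4 - 4*sqrt(2)/3 + 10*sqrt(5)/3

By the power rule, an antiderivative is F(z) = -5*z**4/4 + 2*z**(3/2)/3 - 2*z**3 - z**2/2.
Then F(5) - F(2) = (-4175/4 + 10*sqrt(5)/3) - (-38 + 4*sqrt(2)/3) = -4023/4 - 4*sqrt(2)/3 + 10*sqrt(5)/3.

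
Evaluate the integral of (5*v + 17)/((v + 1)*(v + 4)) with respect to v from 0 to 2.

Factor the denominator: v**2 + 5*v + 4 = (v + 4)(v + 1).
Partial fractions: (5*v + 17)/((v + 1)*(v + 4)) = 1/(v + 4) + 4/(v + 1).
An antiderivative is F(v) = 4*log(v + 1) + log(v + 4).
Then F(2) - F(0) = (log(2) + 5*log(3)) - (log(4)) = -log(2) + 5*log(3).

-log(2) + 5*log(3)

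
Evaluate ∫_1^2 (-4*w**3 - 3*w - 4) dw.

-47/2

By the power rule, an antiderivative is F(w) = -w**4 - 3*w**2/2 - 4*w.
Then F(2) - F(1) = (-30) - (-13/2) = -47/2.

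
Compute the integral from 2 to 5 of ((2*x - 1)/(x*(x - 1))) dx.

Factor the denominator: x**2 - x = x(x - 1).
Partial fractions: (2*x - 1)/(x*(x - 1)) = 1/x + 1/(x - 1).
An antiderivative is F(x) = log(x) + log(x - 1).
Then F(5) - F(2) = (log(20)) - (log(2)) = log(10).

log(10)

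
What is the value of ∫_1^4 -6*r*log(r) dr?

45/2 - 96*log(2)

Integrate by parts once (u = ln r, dv = -6*r dr).
An antiderivative is F(r) = -3*r**2*(2*log(r) - 1)/2.
Then F(4) - F(1) = (24 - 96*log(2)) - (3/2) = 45/2 - 96*log(2).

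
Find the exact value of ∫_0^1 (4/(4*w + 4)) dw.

An antiderivative is F(w) = log(4*w + 4).
Then F(1) - F(0) = (log(8)) - (log(4)) = log(2).

log(2)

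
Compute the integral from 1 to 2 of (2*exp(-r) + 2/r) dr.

An antiderivative is F(r) = 2*log(r) - 2*exp(-r).
Then F(2) - F(1) = (-2*exp(-2) + 2*log(2)) - (-2*exp(-1)) = -2*exp(-2) + 2*exp(-1) + 2*log(2).

-2*exp(-2) + 2*exp(-1) + 2*log(2)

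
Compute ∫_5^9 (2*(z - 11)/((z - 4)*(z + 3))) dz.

-2*log(5) - 4*log(2) + 4*log(3)

Factor the denominator: z**2 - z - 12 = (z + 3)(z - 4).
Partial fractions: 2*(z - 11)/((z - 4)*(z + 3)) = 4/(z + 3) - 2/(z - 4).
An antiderivative is F(z) = -2*log(z - 4) + 4*log(z + 3).
Then F(9) - F(5) = (-2*log(5) + 4*log(3) + 8*log(2)) - (12*log(2)) = -2*log(5) - 4*log(2) + 4*log(3).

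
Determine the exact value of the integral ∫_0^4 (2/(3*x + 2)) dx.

2*log(7)/3

An antiderivative is F(x) = 2*log(3*x + 2)/3.
Then F(4) - F(0) = (2*log(14)/3) - (2*log(2)/3) = 2*log(7)/3.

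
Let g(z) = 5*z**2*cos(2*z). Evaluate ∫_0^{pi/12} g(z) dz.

-5/8 + 5*pi**2/576 + 5*sqrt(3)*pi/48

Integrate by parts twice (u = z^2, dv = 5*cos(2*z) dz).
An antiderivative is F(z) = 5*z**2*sin(2*z)/2 + 5*z*cos(2*z)/2 - 5*sin(2*z)/4.
Then F(pi/12) - F(0) = (-5/8 + 5*pi**2/576 + 5*sqrt(3)*pi/48) - (0) = -5/8 + 5*pi**2/576 + 5*sqrt(3)*pi/48.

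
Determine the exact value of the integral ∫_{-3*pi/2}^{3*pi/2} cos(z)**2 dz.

Use the identity cos^2(z) = (1 + cos(2*z))/2.
An antiderivative is F(z) = z/2 + sin(2*z)/4.
Then F(3*pi/2) - F(-3*pi/2) = (3*pi/4) - (-3*pi/4) = 3*pi/2.

3*pi/2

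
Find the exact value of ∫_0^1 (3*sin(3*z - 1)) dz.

Let u = 3*z - 1, so du = 3 dz. When z = 0, u = -1; when z = 1, u = 2.
The integral becomes ∫ sin(u) du from -1 to 2, with antiderivative -cos(u).
Back in z: F(z) = -cos(3*z - 1).
Then F(1) - F(0) = (-cos(2)) - (-cos(1)) = -cos(2) + cos(1).

-cos(2) + cos(1)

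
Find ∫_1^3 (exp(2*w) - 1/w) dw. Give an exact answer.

-exp(2)/2 - log(3) + exp(6)/2

An antiderivative is F(w) = exp(2*w)/2 - log(w).
Then F(3) - F(1) = (-log(3) + exp(6)/2) - (exp(2)/2) = -exp(2)/2 - log(3) + exp(6)/2.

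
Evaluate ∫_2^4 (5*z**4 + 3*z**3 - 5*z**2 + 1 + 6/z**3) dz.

51899/48

By the power rule, an antiderivative is F(z) = z**5 + 3*z**4/4 - 5*z**3/3 + z - 3/z**2.
Then F(4) - F(2) = (53431/48) - (383/12) = 51899/48.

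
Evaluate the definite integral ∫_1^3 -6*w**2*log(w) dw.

Integrate by parts once (u = ln w, dv = -6*w**2 dw).
An antiderivative is F(w) = -2*w**3*(3*log(w) - 1)/3.
Then F(3) - F(1) = (18 - 54*log(3)) - (2/3) = 52/3 - 54*log(3).

52/3 - 54*log(3)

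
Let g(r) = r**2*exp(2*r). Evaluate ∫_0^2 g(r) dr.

Integrate by parts twice (u = r^2, dv = exp(2*r) dr).
An antiderivative is F(r) = (2*r**2 - 2*r + 1)*exp(2*r)/4.
Then F(2) - F(0) = (5*exp(4)/4) - (1/4) = -1/4 + 5*exp(4)/4.

-1/4 + 5*exp(4)/4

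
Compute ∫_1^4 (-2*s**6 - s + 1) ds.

By the power rule, an antiderivative is F(s) = -2*s**7/7 - s**2/2 + s.
Then F(4) - F(1) = (-32796/7) - (3/14) = -65595/14.

-65595/14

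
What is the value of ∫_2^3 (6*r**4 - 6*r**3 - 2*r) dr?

By the power rule, an antiderivative is F(r) = 6*r**5/5 - 3*r**4/2 - r**2.
Then F(3) - F(2) = (1611/10) - (52/5) = 1507/10.

1507/10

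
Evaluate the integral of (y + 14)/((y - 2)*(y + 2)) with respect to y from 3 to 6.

Factor the denominator: y**2 - 4 = (y + 2)(y - 2).
Partial fractions: (y + 14)/((y - 2)*(y + 2)) = -3/(y + 2) + 4/(y - 2).
An antiderivative is F(y) = 4*log(y - 2) - 3*log(y + 2).
Then F(6) - F(3) = (-log(2)) - (-3*log(5)) = -log(2) + 3*log(5).

-log(2) + 3*log(5)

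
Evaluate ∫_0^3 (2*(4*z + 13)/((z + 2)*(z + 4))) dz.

-11*log(2) + 3*log(7) + 5*log(5)

Factor the denominator: z**2 + 6*z + 8 = (z + 4)(z + 2).
Partial fractions: 2*(4*z + 13)/((z + 2)*(z + 4)) = 3/(z + 4) + 5/(z + 2).
An antiderivative is F(z) = 5*log(z + 2) + 3*log(z + 4).
Then F(3) - F(0) = (3*log(7) + 5*log(5)) - (11*log(2)) = -11*log(2) + 3*log(7) + 5*log(5).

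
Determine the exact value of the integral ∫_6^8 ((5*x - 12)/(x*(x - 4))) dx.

Factor the denominator: x**2 - 4*x = x(x - 4).
Partial fractions: (5*x - 12)/(x*(x - 4)) = 3/x + 2/(x - 4).
An antiderivative is F(x) = 3*log(x) + 2*log(x - 4).
Then F(8) - F(6) = (13*log(2)) - (3*log(3) + 5*log(2)) = -3*log(3) + 8*log(2).

-3*log(3) + 8*log(2)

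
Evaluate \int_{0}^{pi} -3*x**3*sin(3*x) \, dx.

Integrate by parts 3 times (u = x^3, dv = -3*sin(3*x) dx).
An antiderivative is F(x) = x**3*cos(3*x) - x**2*sin(3*x) - 2*x*cos(3*x)/3 + 2*sin(3*x)/9.
Then F(pi) - F(0) = (pi*(2/3 - pi**2)) - (0) = pi*(2/3 - pi**2).

pi*(2/3 - pi**2)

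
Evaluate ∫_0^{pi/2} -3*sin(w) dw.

An antiderivative is F(w) = 3*cos(w).
Then F(pi/2) - F(0) = (0) - (3) = -3.

-3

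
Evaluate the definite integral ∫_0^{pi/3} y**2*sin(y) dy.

Integrate by parts twice (u = y^2, dv = sin(y) dy).
An antiderivative is F(y) = -y**2*cos(y) + 2*y*sin(y) + 2*cos(y).
Then F(pi/3) - F(0) = (-pi**2/18 + 1 + sqrt(3)*pi/3) - (2) = -1 - pi**2/18 + sqrt(3)*pi/3.

-1 - pi**2/18 + sqrt(3)*pi/3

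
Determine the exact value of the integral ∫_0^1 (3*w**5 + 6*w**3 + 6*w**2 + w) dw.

9/2

By the power rule, an antiderivative is F(w) = w**6/2 + 3*w**4/2 + 2*w**3 + w**2/2.
Then F(1) - F(0) = (9/2) - (0) = 9/2.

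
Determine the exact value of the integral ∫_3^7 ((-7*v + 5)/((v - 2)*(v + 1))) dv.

Factor the denominator: v**2 - v - 2 = (v + 1)(v - 2).
Partial fractions: (-7*v + 5)/((v - 2)*(v + 1)) = -4/(v + 1) - 3/(v - 2).
An antiderivative is F(v) = -3*log(v - 2) - 4*log(v + 1).
Then F(7) - F(3) = (-12*log(2) - 3*log(5)) - (-8*log(2)) = -3*log(5) - 4*log(2).

-3*log(5) - 4*log(2)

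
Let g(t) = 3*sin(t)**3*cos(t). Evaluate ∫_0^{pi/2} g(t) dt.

3/4

Let u = sin(t), so du = cos(t) dt. When t = 0, u = 0; when t = pi/2, u = 1.
The integral becomes 3·∫ u**3 du from 0 to 1, with antiderivative 3*u**4/4.
Back in t: F(t) = 3*sin(t)**4/4.
Then F(pi/2) - F(0) = (3/4) - (0) = 3/4.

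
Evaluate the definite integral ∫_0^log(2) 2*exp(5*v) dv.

62/5

Let u = exp(v), so du = exp(v) dv. When v = 0, u = 1; when v = log(2), u = 2.
The integral becomes 2·∫ u**4 du from 1 to 2, with antiderivative 2*u**5/5.
Back in v: F(v) = 2*exp(5*v)/5.
Then F(log(2)) - F(0) = (64/5) - (2/5) = 62/5.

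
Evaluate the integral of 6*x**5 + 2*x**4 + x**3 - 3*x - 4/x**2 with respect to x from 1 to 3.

12452/15

By the power rule, an antiderivative is F(x) = x**6 + 2*x**5/5 + x**4/4 - 3*x**2/2 + 4/x.
Then F(3) - F(1) = (50057/60) - (83/20) = 12452/15.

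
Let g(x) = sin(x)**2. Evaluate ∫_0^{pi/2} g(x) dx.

pi/4

Use the identity sin^2(x) = (1 - cos(2*x))/2.
An antiderivative is F(x) = x/2 - sin(2*x)/4.
Then F(pi/2) - F(0) = (pi/4) - (0) = pi/4.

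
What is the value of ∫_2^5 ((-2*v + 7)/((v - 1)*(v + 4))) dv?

log(32/27)

Factor the denominator: v**2 + 3*v - 4 = (v + 4)(v - 1).
Partial fractions: (-2*v + 7)/((v - 1)*(v + 4)) = -3/(v + 4) + 1/(v - 1).
An antiderivative is F(v) = log(v - 1) - 3*log(v + 4).
Then F(5) - F(2) = (-6*log(3) + 2*log(2)) - (-3*log(3) - 3*log(2)) = log(32/27).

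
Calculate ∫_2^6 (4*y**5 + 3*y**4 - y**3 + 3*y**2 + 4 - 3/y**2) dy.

534161/15

By the power rule, an antiderivative is F(y) = 2*y**6/3 + 3*y**5/5 - y**4/4 + y**3 + 4*y + 3/y.
Then F(6) - F(2) = (356861/10) - (2261/30) = 534161/15.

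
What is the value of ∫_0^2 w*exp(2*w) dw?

1/4 + 3*exp(4)/4

Integrate by parts once (u = w, dv = exp(2*w) dw).
An antiderivative is F(w) = (2*w - 1)*exp(2*w)/4.
Then F(2) - F(0) = (3*exp(4)/4) - (-1/4) = 1/4 + 3*exp(4)/4.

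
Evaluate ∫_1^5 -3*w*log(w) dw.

18 - 75*log(5)/2

Integrate by parts once (u = ln w, dv = -3*w dw).
An antiderivative is F(w) = -3*w**2*(2*log(w) - 1)/4.
Then F(5) - F(1) = (75/4 - 75*log(5)/2) - (3/4) = 18 - 75*log(5)/2.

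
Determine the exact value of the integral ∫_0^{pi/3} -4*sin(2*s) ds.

-3

An antiderivative is F(s) = 2*cos(2*s).
Then F(pi/3) - F(0) = (-1) - (2) = -3.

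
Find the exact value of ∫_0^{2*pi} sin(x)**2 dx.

Use the identity sin^2(x) = (1 - cos(2*x))/2.
An antiderivative is F(x) = x/2 - sin(2*x)/4.
Then F(2*pi) - F(0) = (pi) - (0) = pi.

pi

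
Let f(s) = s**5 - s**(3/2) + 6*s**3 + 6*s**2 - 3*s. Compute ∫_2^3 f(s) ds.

By the power rule, an antiderivative is F(s) = s**6/6 - 2*s**(5/2)/5 + 3*s**4/2 + 2*s**3 - 3*s**2/2.
Then F(3) - F(2) = (567/2 - 18*sqrt(3)/5) - (134/3 - 8*sqrt(2)/5) = -18*sqrt(3)/5 + 8*sqrt(2)/5 + 1433/6.

-18*sqrt(3)/5 + 8*sqrt(2)/5 + 1433/6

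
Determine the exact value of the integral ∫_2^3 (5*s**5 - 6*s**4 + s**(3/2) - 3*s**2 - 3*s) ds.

-8*sqrt(2)/5 + 18*sqrt(3)/5 + 4117/15

By the power rule, an antiderivative is F(s) = 5*s**6/6 + 2*s**(5/2)/5 - 6*s**5/5 - s**3 - 3*s**2/2.
Then F(3) - F(2) = (18*sqrt(3)/5 + 1377/5) - (14/15 + 8*sqrt(2)/5) = -8*sqrt(2)/5 + 18*sqrt(3)/5 + 4117/15.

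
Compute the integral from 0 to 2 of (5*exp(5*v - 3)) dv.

-(1 - exp(10))*exp(-3)

Let u = 5*v - 3, so du = 5 dv. When v = 0, u = -3; when v = 2, u = 7.
The integral becomes ∫ exp(u) du from -3 to 7, with antiderivative exp(u).
Back in v: F(v) = exp(5*v - 3).
Then F(2) - F(0) = (exp(7)) - (exp(-3)) = -(1 - exp(10))*exp(-3).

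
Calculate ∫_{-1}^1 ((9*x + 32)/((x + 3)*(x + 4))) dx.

-4*log(3) + 5*log(2) + 4*log(5)

Factor the denominator: x**2 + 7*x + 12 = (x + 4)(x + 3).
Partial fractions: (9*x + 32)/((x + 3)*(x + 4)) = 4/(x + 4) + 5/(x + 3).
An antiderivative is F(x) = 5*log(x + 3) + 4*log(x + 4).
Then F(1) - F(-1) = (4*log(5) + 10*log(2)) - (5*log(2) + 4*log(3)) = -4*log(3) + 5*log(2) + 4*log(5).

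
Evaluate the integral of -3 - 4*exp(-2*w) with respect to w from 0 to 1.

-5 + 2*exp(-2)

An antiderivative is F(w) = -3*w + 2*exp(-2*w).
Then F(1) - F(0) = (-3 + 2*exp(-2)) - (2) = -5 + 2*exp(-2).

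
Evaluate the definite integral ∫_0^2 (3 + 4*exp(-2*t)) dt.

An antiderivative is F(t) = 3*t - 2*exp(-2*t).
Then F(2) - F(0) = (6 - 2*exp(-4)) - (-2) = 8 - 2*exp(-4).

8 - 2*exp(-4)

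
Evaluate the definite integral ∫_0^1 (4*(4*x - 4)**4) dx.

Let u = 4*x - 4, so du = 4 dx. When x = 0, u = -4; when x = 1, u = 0.
The integral becomes ∫ u**4 du from -4 to 0, with antiderivative u**5/5.
Back in x: F(x) = (4*x - 4)**5/5.
Then F(1) - F(0) = (0) - (-1024/5) = 1024/5.

1024/5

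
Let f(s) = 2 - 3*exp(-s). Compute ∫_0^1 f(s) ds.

An antiderivative is F(s) = 2*s + 3*exp(-s).
Then F(1) - F(0) = (3*exp(-1) + 2) - (3) = -1 + 3*exp(-1).

-1 + 3*exp(-1)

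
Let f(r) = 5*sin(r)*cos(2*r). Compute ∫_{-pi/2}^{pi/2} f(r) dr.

Use the identity sin(r)cos(2*r) = [sin(3*r) + sin(-r)]/2.
An antiderivative is F(r) = 5*cos(r)/2 - 5*cos(3*r)/6.
Then F(pi/2) - F(-pi/2) = (0) - (0) = 0.

0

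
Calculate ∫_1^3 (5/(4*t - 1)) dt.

-5*log(3)/4 + 5*log(11)/4

An antiderivative is F(t) = 5*log(4*t - 1)/4.
Then F(3) - F(1) = (5*log(11)/4) - (5*log(3)/4) = -5*log(3)/4 + 5*log(11)/4.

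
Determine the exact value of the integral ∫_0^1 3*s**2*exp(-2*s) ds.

Integrate by parts twice (u = s^2, dv = 3*exp(-2*s) ds).
An antiderivative is F(s) = (-6*s**2 - 6*s - 3)*exp(-2*s)/4.
Then F(1) - F(0) = (-15*exp(-2)/4) - (-3/4) = 3/4 - 15*exp(-2)/4.

3/4 - 15*exp(-2)/4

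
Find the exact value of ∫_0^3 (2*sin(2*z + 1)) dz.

Let u = 2*z + 1, so du = 2 dz. When z = 0, u = 1; when z = 3, u = 7.
The integral becomes ∫ sin(u) du from 1 to 7, with antiderivative -cos(u).
Back in z: F(z) = -cos(2*z + 1).
Then F(3) - F(0) = (-cos(7)) - (-cos(1)) = -cos(7) + cos(1).

-cos(7) + cos(1)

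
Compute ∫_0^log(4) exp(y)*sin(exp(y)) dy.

cos(1) - cos(4)

Let u = exp(y), so du = exp(y) dy. When y = 0, u = 1; when y = log(4), u = 4.
The integral becomes ∫ sin(u) du from 1 to 4, with antiderivative -cos(u).
Back in y: F(y) = -cos(exp(y)).
Then F(log(4)) - F(0) = (-cos(4)) - (-cos(1)) = cos(1) - cos(4).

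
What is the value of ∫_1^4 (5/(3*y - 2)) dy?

5*log(10)/3

An antiderivative is F(y) = 5*log(3*y - 2)/3.
Then F(4) - F(1) = (5*log(10)/3) - (0) = 5*log(10)/3.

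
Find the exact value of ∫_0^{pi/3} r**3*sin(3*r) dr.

pi*(-6 + pi**2)/81

Integrate by parts 3 times (u = r^3, dv = sin(3*r) dr).
An antiderivative is F(r) = -r**3*cos(3*r)/3 + r**2*sin(3*r)/3 + 2*r*cos(3*r)/9 - 2*sin(3*r)/27.
Then F(pi/3) - F(0) = (pi*(-6 + pi**2)/81) - (0) = pi*(-6 + pi**2)/81.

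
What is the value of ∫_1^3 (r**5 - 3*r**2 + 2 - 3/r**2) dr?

292/3

By the power rule, an antiderivative is F(r) = r**6/6 - r**3 + 2*r + 3/r.
Then F(3) - F(1) = (203/2) - (25/6) = 292/3.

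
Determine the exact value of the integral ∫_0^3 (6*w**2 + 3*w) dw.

135/2

By the power rule, an antiderivative is F(w) = 2*w**3 + 3*w**2/2.
Then F(3) - F(0) = (135/2) - (0) = 135/2.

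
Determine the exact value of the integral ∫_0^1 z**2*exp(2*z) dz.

-1/4 + exp(2)/4

Integrate by parts twice (u = z^2, dv = exp(2*z) dz).
An antiderivative is F(z) = (2*z**2 - 2*z + 1)*exp(2*z)/4.
Then F(1) - F(0) = (exp(2)/4) - (1/4) = -1/4 + exp(2)/4.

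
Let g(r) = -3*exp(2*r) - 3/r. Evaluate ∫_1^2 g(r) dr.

-3*exp(4)/2 - log(8) + 3*exp(2)/2

An antiderivative is F(r) = -3*exp(2*r)/2 - 3*log(r).
Then F(2) - F(1) = (-3*exp(4)/2 - log(8)) - (-3*exp(2)/2) = -3*exp(4)/2 - log(8) + 3*exp(2)/2.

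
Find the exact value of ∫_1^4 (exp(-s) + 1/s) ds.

An antiderivative is F(s) = log(s) - exp(-s).
Then F(4) - F(1) = ((-1 + log(4**exp(4)))*exp(-4)) - (-exp(-1)) = (-1 + exp(3) + log(4**exp(4)))*exp(-4).

(-1 + exp(3) + log(4**exp(4)))*exp(-4)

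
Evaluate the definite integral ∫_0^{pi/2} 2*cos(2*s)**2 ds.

pi/2

Use the identity cos^2(2*s) = (1 + cos(4*s))/2.
An antiderivative is F(s) = s + sin(4*s)/4.
Then F(pi/2) - F(0) = (pi/2) - (0) = pi/2.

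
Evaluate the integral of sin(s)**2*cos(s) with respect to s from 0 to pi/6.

Let u = sin(s), so du = cos(s) ds. When s = 0, u = 0; when s = pi/6, u = 1/2.
The integral becomes ∫ u**2 du from 0 to 1/2, with antiderivative u**3/3.
Back in s: F(s) = sin(s)**3/3.
Then F(pi/6) - F(0) = (1/24) - (0) = 1/24.

1/24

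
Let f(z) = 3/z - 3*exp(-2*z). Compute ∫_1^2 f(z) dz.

-3*exp(-2)/2 + 3*exp(-4)/2 + 3*log(2)

An antiderivative is F(z) = 3*log(z) + 3*exp(-2*z)/2.
Then F(2) - F(1) = (3*exp(-4)/2 + 3*log(2)) - (3*exp(-2)/2) = -3*exp(-2)/2 + 3*exp(-4)/2 + 3*log(2).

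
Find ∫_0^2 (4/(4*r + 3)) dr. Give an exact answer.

An antiderivative is F(r) = log(4*r + 3).
Then F(2) - F(0) = (log(11)) - (log(3)) = log(11/3).

log(11/3)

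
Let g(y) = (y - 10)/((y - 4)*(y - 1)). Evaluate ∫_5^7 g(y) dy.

log(3/8)

Factor the denominator: y**2 - 5*y + 4 = (y - 1)(y - 4).
Partial fractions: (y - 10)/((y - 4)*(y - 1)) = 3/(y - 1) - 2/(y - 4).
An antiderivative is F(y) = -2*log(y - 4) + 3*log(y - 1).
Then F(7) - F(5) = (log(24)) - (log(64)) = log(3/8).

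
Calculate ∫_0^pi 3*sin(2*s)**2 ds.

Use the identity sin^2(2*s) = (1 - cos(4*s))/2.
An antiderivative is F(s) = 3*s/2 - 3*sin(4*s)/8.
Then F(pi) - F(0) = (3*pi/2) - (0) = 3*pi/2.

3*pi/2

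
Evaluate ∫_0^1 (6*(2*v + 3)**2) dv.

Let u = 2*v + 3, so du = 2 dv. When v = 0, u = 3; when v = 1, u = 5.
The integral becomes 3·∫ u**2 du from 3 to 5, with antiderivative u**3.
Back in v: F(v) = (2*v + 3)**3.
Then F(1) - F(0) = (125) - (27) = 98.

98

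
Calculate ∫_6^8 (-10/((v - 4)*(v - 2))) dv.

-10*log(2) + 5*log(3)

Factor the denominator: v**2 - 6*v + 8 = (v - 2)(v - 4).
Partial fractions: -10/((v - 4)*(v - 2)) = 5/(v - 2) - 5/(v - 4).
An antiderivative is F(v) = -5*log(v - 4) + 5*log(v - 2).
Then F(8) - F(6) = (-5*log(2) + 5*log(3)) - (log(32)) = -10*log(2) + 5*log(3).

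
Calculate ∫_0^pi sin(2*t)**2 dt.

pi/2

Use the identity sin^2(2*t) = (1 - cos(4*t))/2.
An antiderivative is F(t) = t/2 - sin(4*t)/8.
Then F(pi) - F(0) = (pi/2) - (0) = pi/2.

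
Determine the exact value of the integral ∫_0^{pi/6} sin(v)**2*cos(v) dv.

Let u = sin(v), so du = cos(v) dv. When v = 0, u = 0; when v = pi/6, u = 1/2.
The integral becomes ∫ u**2 du from 0 to 1/2, with antiderivative u**3/3.
Back in v: F(v) = sin(v)**3/3.
Then F(pi/6) - F(0) = (1/24) - (0) = 1/24.

1/24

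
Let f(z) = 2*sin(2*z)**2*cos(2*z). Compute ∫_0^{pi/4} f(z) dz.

1/3

Let u = sin(2*z), so du = 2*cos(2*z) dz. When z = 0, u = 0; when z = pi/4, u = 1.
The integral becomes ∫ u**2 du from 0 to 1, with antiderivative u**3/3.
Back in z: F(z) = sin(2*z)**3/3.
Then F(pi/4) - F(0) = (1/3) - (0) = 1/3.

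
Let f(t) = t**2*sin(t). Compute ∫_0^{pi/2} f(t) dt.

Integrate by parts twice (u = t^2, dv = sin(t) dt).
An antiderivative is F(t) = -t**2*cos(t) + 2*t*sin(t) + 2*cos(t).
Then F(pi/2) - F(0) = (pi) - (2) = -2 + pi.

-2 + pi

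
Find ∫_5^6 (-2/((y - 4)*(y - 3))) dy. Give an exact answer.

Factor the denominator: y**2 - 7*y + 12 = (y - 3)(y - 4).
Partial fractions: -2/((y - 4)*(y - 3)) = 2/(y - 3) - 2/(y - 4).
An antiderivative is F(y) = -2*log(y - 4) + 2*log(y - 3).
Then F(6) - F(5) = (log(9/4)) - (log(4)) = log(9/16).

log(9/16)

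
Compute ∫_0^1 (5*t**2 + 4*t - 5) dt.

By the power rule, an antiderivative is F(t) = 5*t**3/3 + 2*t**2 - 5*t.
Then F(1) - F(0) = (-4/3) - (0) = -4/3.

-4/3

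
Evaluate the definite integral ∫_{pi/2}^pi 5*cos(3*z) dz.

5/3

An antiderivative is F(z) = 5*sin(3*z)/3.
Then F(pi) - F(pi/2) = (0) - (-5/3) = 5/3.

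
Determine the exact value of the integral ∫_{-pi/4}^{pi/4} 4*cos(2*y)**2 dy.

Use the identity cos^2(2*y) = (1 + cos(4*y))/2.
An antiderivative is F(y) = 2*y + sin(4*y)/2.
Then F(pi/4) - F(-pi/4) = (pi/2) - (-pi/2) = pi.

pi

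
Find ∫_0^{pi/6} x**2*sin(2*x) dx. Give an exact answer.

Integrate by parts twice (u = x^2, dv = sin(2*x) dx).
An antiderivative is F(x) = -x**2*cos(2*x)/2 + x*sin(2*x)/2 + cos(2*x)/4.
Then F(pi/6) - F(0) = (-pi**2/144 + 1/8 + sqrt(3)*pi/24) - (1/4) = -1/8 - pi**2/144 + sqrt(3)*pi/24.

-1/8 - pi**2/144 + sqrt(3)*pi/24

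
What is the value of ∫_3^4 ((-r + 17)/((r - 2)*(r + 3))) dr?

Factor the denominator: r**2 + r - 6 = (r + 3)(r - 2).
Partial fractions: (-r + 17)/((r - 2)*(r + 3)) = -4/(r + 3) + 3/(r - 2).
An antiderivative is F(r) = 3*log(r - 2) - 4*log(r + 3).
Then F(4) - F(3) = (-4*log(7) + 3*log(2)) - (-4*log(3) - 4*log(2)) = -4*log(7) + 4*log(3) + 7*log(2).

-4*log(7) + 4*log(3) + 7*log(2)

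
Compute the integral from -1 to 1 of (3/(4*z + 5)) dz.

An antiderivative is F(z) = 3*log(4*z + 5)/4.
Then F(1) - F(-1) = (3*log(3)/2) - (0) = 3*log(3)/2.

3*log(3)/2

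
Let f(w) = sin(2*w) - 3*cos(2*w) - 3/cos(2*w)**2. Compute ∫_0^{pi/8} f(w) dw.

An antiderivative is F(w) = -3*sin(2*w)/2 - cos(2*w)/2 - 3*tan(2*w)/2.
Then F(pi/8) - F(0) = (-3/2 - sqrt(2)) - (-1/2) = -sqrt(2) - 1.

-sqrt(2) - 1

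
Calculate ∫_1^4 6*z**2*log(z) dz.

Integrate by parts once (u = ln z, dv = 6*z**2 dz).
An antiderivative is F(z) = 2*z**3*(3*log(z) - 1)/3.
Then F(4) - F(1) = (-128/3 + 256*log(2)) - (-2/3) = -42 + 256*log(2).

-42 + 256*log(2)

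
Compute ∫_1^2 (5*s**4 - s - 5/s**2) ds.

By the power rule, an antiderivative is F(s) = s**5 - s**2/2 + 5/s.
Then F(2) - F(1) = (65/2) - (11/2) = 27.

27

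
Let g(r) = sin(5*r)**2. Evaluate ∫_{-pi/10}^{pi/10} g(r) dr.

pi/10

Use the identity sin^2(5*r) = (1 - cos(10*r))/2.
An antiderivative is F(r) = r/2 - sin(10*r)/20.
Then F(pi/10) - F(-pi/10) = (pi/20) - (-pi/20) = pi/10.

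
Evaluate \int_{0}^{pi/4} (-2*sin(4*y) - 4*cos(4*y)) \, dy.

-1

An antiderivative is F(y) = -sin(4*y) + cos(4*y)/2.
Then F(pi/4) - F(0) = (-1/2) - (1/2) = -1.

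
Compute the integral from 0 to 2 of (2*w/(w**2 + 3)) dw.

log(7/3)

Let u = w**2 + 3, so du = 2*w dw. When w = 0, u = 3; when w = 2, u = 7.
The integral becomes ∫ 1/u du from 3 to 7, with antiderivative log(u).
Back in w: F(w) = log(w**2 + 3).
Then F(2) - F(0) = (log(7)) - (log(3)) = log(7/3).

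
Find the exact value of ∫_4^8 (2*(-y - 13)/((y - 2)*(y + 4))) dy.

Factor the denominator: y**2 + 2*y - 8 = (y + 4)(y - 2).
Partial fractions: 2*(-y - 13)/((y - 2)*(y + 4)) = 3/(y + 4) - 5/(y - 2).
An antiderivative is F(y) = -5*log(y - 2) + 3*log(y + 4).
Then F(8) - F(4) = (log(2/9)) - (log(16)) = -log(72).

-log(72)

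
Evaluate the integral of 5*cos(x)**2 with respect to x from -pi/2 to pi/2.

Use the identity cos^2(x) = (1 + cos(2*x))/2.
An antiderivative is F(x) = 5*x/2 + 5*sin(2*x)/4.
Then F(pi/2) - F(-pi/2) = (5*pi/4) - (-5*pi/4) = 5*pi/2.

5*pi/2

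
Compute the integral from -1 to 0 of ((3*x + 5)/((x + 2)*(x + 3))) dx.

Factor the denominator: x**2 + 5*x + 6 = (x + 3)(x + 2).
Partial fractions: (3*x + 5)/((x + 2)*(x + 3)) = 4/(x + 3) - 1/(x + 2).
An antiderivative is F(x) = -log(x + 2) + 4*log(x + 3).
Then F(0) - F(-1) = (log(81/2)) - (log(16)) = log(81/32).

log(81/32)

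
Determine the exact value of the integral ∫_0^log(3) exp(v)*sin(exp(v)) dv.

Let u = exp(v), so du = exp(v) dv. When v = 0, u = 1; when v = log(3), u = 3.
The integral becomes ∫ sin(u) du from 1 to 3, with antiderivative -cos(u).
Back in v: F(v) = -cos(exp(v)).
Then F(log(3)) - F(0) = (-cos(3)) - (-cos(1)) = cos(1) - cos(3).

cos(1) - cos(3)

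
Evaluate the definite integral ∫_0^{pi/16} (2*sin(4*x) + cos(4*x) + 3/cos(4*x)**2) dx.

5/4 - sqrt(2)/8

An antiderivative is F(x) = sin(4*x)/4 - cos(4*x)/2 + 3*tan(4*x)/4.
Then F(pi/16) - F(0) = (3/4 - sqrt(2)/8) - (-1/2) = 5/4 - sqrt(2)/8.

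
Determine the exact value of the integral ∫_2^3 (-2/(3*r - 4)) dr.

An antiderivative is F(r) = -2*log(3*r - 4)/3.
Then F(3) - F(2) = (-2*log(5)/3) - (-2*log(2)/3) = -2*log(5)/3 + 2*log(2)/3.

-2*log(5)/3 + 2*log(2)/3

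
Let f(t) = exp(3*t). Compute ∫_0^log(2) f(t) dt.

Let u = exp(t), so du = exp(t) dt. When t = 0, u = 1; when t = log(2), u = 2.
The integral becomes ∫ u**2 du from 1 to 2, with antiderivative u**3/3.
Back in t: F(t) = exp(3*t)/3.
Then F(log(2)) - F(0) = (8/3) - (1/3) = 7/3.

7/3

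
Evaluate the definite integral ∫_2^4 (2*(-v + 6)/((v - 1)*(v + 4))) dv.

-8*log(2) + 6*log(3)

Factor the denominator: v**2 + 3*v - 4 = (v + 4)(v - 1).
Partial fractions: 2*(-v + 6)/((v - 1)*(v + 4)) = -4/(v + 4) + 2/(v - 1).
An antiderivative is F(v) = 2*log(v - 1) - 4*log(v + 4).
Then F(4) - F(2) = (-12*log(2) + 2*log(3)) - (-4*log(3) - 4*log(2)) = -8*log(2) + 6*log(3).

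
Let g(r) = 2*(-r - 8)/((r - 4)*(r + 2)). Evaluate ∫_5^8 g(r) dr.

Factor the denominator: r**2 - 2*r - 8 = (r + 2)(r - 4).
Partial fractions: 2*(-r - 8)/((r - 4)*(r + 2)) = 2/(r + 2) - 4/(r - 4).
An antiderivative is F(r) = -4*log(r - 4) + 2*log(r + 2).
Then F(8) - F(5) = (log(25/64)) - (log(49)) = -6*log(2) - 2*log(7) + 2*log(5).

-6*log(2) - 2*log(7) + 2*log(5)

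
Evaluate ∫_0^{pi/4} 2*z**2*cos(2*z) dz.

Integrate by parts twice (u = z^2, dv = 2*cos(2*z) dz).
An antiderivative is F(z) = z**2*sin(2*z) + z*cos(2*z) - sin(2*z)/2.
Then F(pi/4) - F(0) = (-1/2 + pi**2/16) - (0) = -1/2 + pi**2/16.

-1/2 + pi**2/16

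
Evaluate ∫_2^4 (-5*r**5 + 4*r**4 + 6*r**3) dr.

-11032/5

By the power rule, an antiderivative is F(r) = -5*r**6/6 + 4*r**5/5 + 3*r**4/2.
Then F(4) - F(2) = (-33152/15) - (-56/15) = -11032/5.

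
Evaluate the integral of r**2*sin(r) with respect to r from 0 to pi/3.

-1 - pi**2/18 + sqrt(3)*pi/3

Integrate by parts twice (u = r^2, dv = sin(r) dr).
An antiderivative is F(r) = -r**2*cos(r) + 2*r*sin(r) + 2*cos(r).
Then F(pi/3) - F(0) = (-pi**2/18 + 1 + sqrt(3)*pi/3) - (2) = -1 - pi**2/18 + sqrt(3)*pi/3.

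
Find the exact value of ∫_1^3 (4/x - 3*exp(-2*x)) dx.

-3*exp(-2)/2 + 3*exp(-6)/2 + 4*log(3)

An antiderivative is F(x) = 4*log(x) + 3*exp(-2*x)/2.
Then F(3) - F(1) = (3*exp(-6)/2 + 4*log(3)) - (3*exp(-2)/2) = -3*exp(-2)/2 + 3*exp(-6)/2 + 4*log(3).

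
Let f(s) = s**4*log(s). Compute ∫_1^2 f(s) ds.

-31/25 + 32*log(2)/5

Integrate by parts once (u = ln s, dv = s**4 ds).
An antiderivative is F(s) = s**5*(5*log(s) - 1)/25.
Then F(2) - F(1) = (-32/25 + 32*log(2)/5) - (-1/25) = -31/25 + 32*log(2)/5.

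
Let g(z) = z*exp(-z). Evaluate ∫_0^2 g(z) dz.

1 - 3*exp(-2)

Integrate by parts once (u = z, dv = exp(-z) dz).
An antiderivative is F(z) = (-z - 1)*exp(-z).
Then F(2) - F(0) = (-3*exp(-2)) - (-1) = 1 - 3*exp(-2).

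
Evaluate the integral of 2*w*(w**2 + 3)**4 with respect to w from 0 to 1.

781/5

Let u = w**2 + 3, so du = 2*w dw. When w = 0, u = 3; when w = 1, u = 4.
The integral becomes ∫ u**4 du from 3 to 4, with antiderivative u**5/5.
Back in w: F(w) = (w**2 + 3)**5/5.
Then F(1) - F(0) = (1024/5) - (243/5) = 781/5.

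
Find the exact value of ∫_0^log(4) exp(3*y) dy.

Let u = exp(y), so du = exp(y) dy. When y = 0, u = 1; when y = log(4), u = 4.
The integral becomes ∫ u**2 du from 1 to 4, with antiderivative u**3/3.
Back in y: F(y) = exp(3*y)/3.
Then F(log(4)) - F(0) = (64/3) - (1/3) = 21.

21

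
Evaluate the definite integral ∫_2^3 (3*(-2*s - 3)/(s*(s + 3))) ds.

-6*log(3) + 3*log(5)

Factor the denominator: s**2 + 3*s = (s + 3)s.
Partial fractions: 3*(-2*s - 3)/(s*(s + 3)) = -3/(s + 3) - 3/s.
An antiderivative is F(s) = -3*log(s) - 3*log(s + 3).
Then F(3) - F(2) = (-6*log(3) - 3*log(2)) - (-3*log(5) - 3*log(2)) = -6*log(3) + 3*log(5).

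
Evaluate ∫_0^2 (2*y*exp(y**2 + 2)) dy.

Let u = y**2 + 2, so du = 2*y dy. When y = 0, u = 2; when y = 2, u = 6.
The integral becomes ∫ exp(u) du from 2 to 6, with antiderivative exp(u).
Back in y: F(y) = exp(y**2 + 2).
Then F(2) - F(0) = (exp(6)) - (exp(2)) = -exp(2) + exp(6).

-exp(2) + exp(6)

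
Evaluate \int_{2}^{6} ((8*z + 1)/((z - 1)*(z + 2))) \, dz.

Factor the denominator: z**2 + z - 2 = (z + 2)(z - 1).
Partial fractions: (8*z + 1)/((z - 1)*(z + 2)) = 5/(z + 2) + 3/(z - 1).
An antiderivative is F(z) = 3*log(z - 1) + 5*log(z + 2).
Then F(6) - F(2) = (3*log(5) + 15*log(2)) - (10*log(2)) = 5*log(2) + 3*log(5).

5*log(2) + 3*log(5)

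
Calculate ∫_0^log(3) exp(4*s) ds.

Let u = exp(s), so du = exp(s) ds. When s = 0, u = 1; when s = log(3), u = 3.
The integral becomes ∫ u**3 du from 1 to 3, with antiderivative u**4/4.
Back in s: F(s) = exp(4*s)/4.
Then F(log(3)) - F(0) = (81/4) - (1/4) = 20.

20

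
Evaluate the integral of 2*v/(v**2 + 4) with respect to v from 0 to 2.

log(2)

Let u = v**2 + 4, so du = 2*v dv. When v = 0, u = 4; when v = 2, u = 8.
The integral becomes ∫ 1/u du from 4 to 8, with antiderivative log(u).
Back in v: F(v) = log(v**2 + 4).
Then F(2) - F(0) = (log(8)) - (log(4)) = log(2).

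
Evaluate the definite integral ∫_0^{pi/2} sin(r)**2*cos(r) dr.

Let u = sin(r), so du = cos(r) dr. When r = 0, u = 0; when r = pi/2, u = 1.
The integral becomes ∫ u**2 du from 0 to 1, with antiderivative u**3/3.
Back in r: F(r) = sin(r)**3/3.
Then F(pi/2) - F(0) = (1/3) - (0) = 1/3.

1/3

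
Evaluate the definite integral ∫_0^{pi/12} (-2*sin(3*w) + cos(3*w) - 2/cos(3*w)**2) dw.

An antiderivative is F(w) = sin(3*w)/3 + 2*cos(3*w)/3 - 2*tan(3*w)/3.
Then F(pi/12) - F(0) = (-2/3 + sqrt(2)/2) - (2/3) = -4/3 + sqrt(2)/2.

-4/3 + sqrt(2)/2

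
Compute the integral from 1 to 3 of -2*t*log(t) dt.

4 - 9*log(3)

Integrate by parts once (u = ln t, dv = -2*t dt).
An antiderivative is F(t) = -t**2*(2*log(t) - 1)/2.
Then F(3) - F(1) = (9/2 - 9*log(3)) - (1/2) = 4 - 9*log(3).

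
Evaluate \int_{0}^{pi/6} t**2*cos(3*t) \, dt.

-2/27 + pi**2/108

Integrate by parts twice (u = t^2, dv = cos(3*t) dt).
An antiderivative is F(t) = t**2*sin(3*t)/3 + 2*t*cos(3*t)/9 - 2*sin(3*t)/27.
Then F(pi/6) - F(0) = (-2/27 + pi**2/108) - (0) = -2/27 + pi**2/108.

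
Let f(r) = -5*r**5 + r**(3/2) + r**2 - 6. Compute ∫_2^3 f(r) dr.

-3323/6 - 8*sqrt(2)/5 + 18*sqrt(3)/5

By the power rule, an antiderivative is F(r) = -5*r**6/6 + 2*r**(5/2)/5 + r**3/3 - 6*r.
Then F(3) - F(2) = (-1233/2 + 18*sqrt(3)/5) - (-188/3 + 8*sqrt(2)/5) = -3323/6 - 8*sqrt(2)/5 + 18*sqrt(3)/5.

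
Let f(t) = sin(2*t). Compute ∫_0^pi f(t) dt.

An antiderivative is F(t) = -cos(2*t)/2.
Then F(pi) - F(0) = (-1/2) - (-1/2) = 0.

0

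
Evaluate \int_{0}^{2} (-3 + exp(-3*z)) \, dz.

An antiderivative is F(z) = -3*z - exp(-3*z)/3.
Then F(2) - F(0) = (-6 - exp(-6)/3) - (-1/3) = -17/3 - exp(-6)/3.

-17/3 - exp(-6)/3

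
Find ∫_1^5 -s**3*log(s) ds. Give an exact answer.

Integrate by parts once (u = ln s, dv = -s**3 ds).
An antiderivative is F(s) = -s**4*(4*log(s) - 1)/16.
Then F(5) - F(1) = (625/16 - 625*log(5)/4) - (1/16) = 39 - 625*log(5)/4.

39 - 625*log(5)/4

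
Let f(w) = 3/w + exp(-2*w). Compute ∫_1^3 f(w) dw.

An antiderivative is F(w) = 3*log(w) - exp(-2*w)/2.
Then F(3) - F(1) = (-exp(-6)/2 + 3*log(3)) - (-exp(-2)/2) = (-1 + exp(4) + 6*exp(6)*log(3))*exp(-6)/2.

(-1 + exp(4) + 6*exp(6)*log(3))*exp(-6)/2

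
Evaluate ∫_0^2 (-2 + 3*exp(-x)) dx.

-1 - 3*exp(-2)

An antiderivative is F(x) = -2*x - 3*exp(-x).
Then F(2) - F(0) = (-4 - 3*exp(-2)) - (-3) = -1 - 3*exp(-2).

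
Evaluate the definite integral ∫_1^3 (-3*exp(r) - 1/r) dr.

An antiderivative is F(r) = -3*exp(r) - log(r).
Then F(3) - F(1) = (-3*exp(3) - log(3)) - (-3*exp(1)) = -3*exp(3) - log(3) + 3*exp(1).

-3*exp(3) - log(3) + 3*exp(1)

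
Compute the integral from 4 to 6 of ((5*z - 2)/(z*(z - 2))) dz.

log(24)

Factor the denominator: z**2 - 2*z = z(z - 2).
Partial fractions: (5*z - 2)/(z*(z - 2)) = 1/z + 4/(z - 2).
An antiderivative is F(z) = log(z) + 4*log(z - 2).
Then F(6) - F(4) = (log(3) + 9*log(2)) - (log(64)) = log(24).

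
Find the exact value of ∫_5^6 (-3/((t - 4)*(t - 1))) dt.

Factor the denominator: t**2 - 5*t + 4 = (t - 1)(t - 4).
Partial fractions: -3/((t - 4)*(t - 1)) = 1/(t - 1) - 1/(t - 4).
An antiderivative is F(t) = -log(t - 4) + log(t - 1).
Then F(6) - F(5) = (log(5/2)) - (log(4)) = log(5/8).

log(5/8)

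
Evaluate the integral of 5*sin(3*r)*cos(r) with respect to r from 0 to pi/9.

Use the identity sin(3*r)cos(r) = [sin(4*r) + sin(2*r)]/2.
An antiderivative is F(r) = -5*cos(2*r)/4 - 5*cos(4*r)/8.
Then F(pi/9) - F(0) = (-5*cos(2*pi/9)/4 - 5*sin(pi/18)/8) - (-15/8) = -5*cos(2*pi/9)/4 - 5*sin(pi/18)/8 + 15/8.

-5*cos(2*pi/9)/4 - 5*sin(pi/18)/8 + 15/8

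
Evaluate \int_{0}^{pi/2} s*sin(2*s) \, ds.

pi/4

Integrate by parts once (u = s, dv = sin(2*s) ds).
An antiderivative is F(s) = -s*cos(2*s)/2 + sin(2*s)/4.
Then F(pi/2) - F(0) = (pi/4) - (0) = pi/4.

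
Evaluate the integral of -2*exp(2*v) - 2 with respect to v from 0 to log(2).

An antiderivative is F(v) = -exp(2*v) - 2*v.
Then F(log(2)) - F(0) = (-4 - 2*log(2)) - (-1) = -3 - log(4).

-3 - log(4)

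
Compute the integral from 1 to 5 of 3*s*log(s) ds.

-18 + 75*log(5)/2

Integrate by parts once (u = ln s, dv = 3*s ds).
An antiderivative is F(s) = 3*s**2*(2*log(s) - 1)/4.
Then F(5) - F(1) = (-75/4 + 75*log(5)/2) - (-3/4) = -18 + 75*log(5)/2.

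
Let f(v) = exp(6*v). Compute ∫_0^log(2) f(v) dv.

Let u = exp(v), so du = exp(v) dv. When v = 0, u = 1; when v = log(2), u = 2.
The integral becomes ∫ u**5 du from 1 to 2, with antiderivative u**6/6.
Back in v: F(v) = exp(6*v)/6.
Then F(log(2)) - F(0) = (32/3) - (1/6) = 21/2.

21/2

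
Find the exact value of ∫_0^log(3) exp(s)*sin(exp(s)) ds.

Let u = exp(s), so du = exp(s) ds. When s = 0, u = 1; when s = log(3), u = 3.
The integral becomes ∫ sin(u) du from 1 to 3, with antiderivative -cos(u).
Back in s: F(s) = -cos(exp(s)).
Then F(log(3)) - F(0) = (-cos(3)) - (-cos(1)) = cos(1) - cos(3).

cos(1) - cos(3)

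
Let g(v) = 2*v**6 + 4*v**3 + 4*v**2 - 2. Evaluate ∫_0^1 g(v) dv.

By the power rule, an antiderivative is F(v) = 2*v**7/7 + v**4 + 4*v**3/3 - 2*v.
Then F(1) - F(0) = (13/21) - (0) = 13/21.

13/21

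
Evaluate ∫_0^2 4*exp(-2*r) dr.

2 - 2*exp(-4)

An antiderivative is F(r) = -2*exp(-2*r).
Then F(2) - F(0) = (-2*exp(-4)) - (-2) = 2 - 2*exp(-4).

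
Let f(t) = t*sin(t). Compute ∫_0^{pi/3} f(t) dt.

Integrate by parts once (u = t, dv = sin(t) dt).
An antiderivative is F(t) = -t*cos(t) + sin(t).
Then F(pi/3) - F(0) = (-pi/6 + sqrt(3)/2) - (0) = -pi/6 + sqrt(3)/2.

-pi/6 + sqrt(3)/2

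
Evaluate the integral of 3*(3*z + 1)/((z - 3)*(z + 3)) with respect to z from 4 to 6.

Factor the denominator: z**2 - 9 = (z + 3)(z - 3).
Partial fractions: 3*(3*z + 1)/((z - 3)*(z + 3)) = 4/(z + 3) + 5/(z - 3).
An antiderivative is F(z) = 5*log(z - 3) + 4*log(z + 3).
Then F(6) - F(4) = (13*log(3)) - (4*log(7)) = -4*log(7) + 13*log(3).

-4*log(7) + 13*log(3)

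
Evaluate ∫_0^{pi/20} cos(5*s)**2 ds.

1/20 + pi/40

Use the identity cos^2(5*s) = (1 + cos(10*s))/2.
An antiderivative is F(s) = s/2 + sin(10*s)/20.
Then F(pi/20) - F(0) = (1/20 + pi/40) - (0) = 1/20 + pi/40.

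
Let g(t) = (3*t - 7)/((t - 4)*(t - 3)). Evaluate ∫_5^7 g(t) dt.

Factor the denominator: t**2 - 7*t + 12 = (t - 3)(t - 4).
Partial fractions: (3*t - 7)/((t - 4)*(t - 3)) = -2/(t - 3) + 5/(t - 4).
An antiderivative is F(t) = 5*log(t - 4) - 2*log(t - 3).
Then F(7) - F(5) = (-4*log(2) + 5*log(3)) - (-log(4)) = -2*log(2) + 5*log(3).

-2*log(2) + 5*log(3)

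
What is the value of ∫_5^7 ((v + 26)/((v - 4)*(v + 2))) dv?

Factor the denominator: v**2 - 2*v - 8 = (v + 2)(v - 4).
Partial fractions: (v + 26)/((v - 4)*(v + 2)) = -4/(v + 2) + 5/(v - 4).
An antiderivative is F(v) = 5*log(v - 4) - 4*log(v + 2).
Then F(7) - F(5) = (-log(27)) - (-4*log(7)) = -3*log(3) + 4*log(7).

-3*log(3) + 4*log(7)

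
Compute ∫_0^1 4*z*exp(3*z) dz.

4/9 + 8*exp(3)/9

Integrate by parts once (u = z, dv = 4*exp(3*z) dz).
An antiderivative is F(z) = (12*z - 4)*exp(3*z)/9.
Then F(1) - F(0) = (8*exp(3)/9) - (-4/9) = 4/9 + 8*exp(3)/9.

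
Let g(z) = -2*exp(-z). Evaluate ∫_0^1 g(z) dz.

-2 + 2*exp(-1)

An antiderivative is F(z) = 2*exp(-z).
Then F(1) - F(0) = (2*exp(-1)) - (2) = -2 + 2*exp(-1).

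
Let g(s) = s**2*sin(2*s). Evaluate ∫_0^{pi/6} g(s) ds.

Integrate by parts twice (u = s^2, dv = sin(2*s) ds).
An antiderivative is F(s) = -s**2*cos(2*s)/2 + s*sin(2*s)/2 + cos(2*s)/4.
Then F(pi/6) - F(0) = (-pi**2/144 + 1/8 + sqrt(3)*pi/24) - (1/4) = -1/8 - pi**2/144 + sqrt(3)*pi/24.

-1/8 - pi**2/144 + sqrt(3)*pi/24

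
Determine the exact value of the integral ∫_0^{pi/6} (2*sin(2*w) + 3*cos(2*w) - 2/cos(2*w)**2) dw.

1/2 - sqrt(3)/4

An antiderivative is F(w) = 3*sin(2*w)/2 - cos(2*w) - tan(2*w).
Then F(pi/6) - F(0) = (-1/2 - sqrt(3)/4) - (-1) = 1/2 - sqrt(3)/4.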